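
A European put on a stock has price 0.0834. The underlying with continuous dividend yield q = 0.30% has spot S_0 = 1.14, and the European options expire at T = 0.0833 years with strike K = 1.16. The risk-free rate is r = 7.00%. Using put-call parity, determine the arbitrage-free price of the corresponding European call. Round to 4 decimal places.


Put-call parity: C - P = S_0 * exp(-qT) - K * exp(-rT).
S_0 * exp(-qT) = 1.1400 * 0.99975013 = 1.13971515
K * exp(-rT) = 1.1600 * 0.99418597 = 1.15325572
C = P + S*exp(-qT) - K*exp(-rT)
C = 0.0834 + 1.13971515 - 1.15325572 = 0.0699

Answer: Call price = 0.0699


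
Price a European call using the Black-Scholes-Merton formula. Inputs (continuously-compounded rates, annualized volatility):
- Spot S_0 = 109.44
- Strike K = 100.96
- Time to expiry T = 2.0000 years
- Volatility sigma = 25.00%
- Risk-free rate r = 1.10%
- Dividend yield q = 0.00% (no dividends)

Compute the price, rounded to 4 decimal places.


d1 = (ln(S/K) + (r - q + 0.5*sigma^2) * T) / (sigma * sqrt(T)) = 0.46712055
d2 = d1 - sigma * sqrt(T) = 0.11356716
exp(-rT) = 0.97824024; exp(-qT) = 1.00000000
C = S_0 * exp(-qT) * N(d1) - K * exp(-rT) * N(d2)
N(d1) = 0.67979318; N(d2) = 0.54520954
C = 109.4400 * 1.00000000 * 0.67979318 - 100.9600 * 0.97824024 * 0.54520954 = 20.5500

Answer: Price = 20.5500


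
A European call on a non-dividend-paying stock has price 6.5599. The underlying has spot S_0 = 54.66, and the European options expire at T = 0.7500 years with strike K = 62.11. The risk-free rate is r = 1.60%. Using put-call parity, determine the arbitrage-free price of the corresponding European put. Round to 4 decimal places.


Put-call parity: C - P = S_0 * exp(-qT) - K * exp(-rT).
S_0 * exp(-qT) = 54.6600 * 1.00000000 = 54.66000000
K * exp(-rT) = 62.1100 * 0.98807171 = 61.36913409
P = C - S*exp(-qT) + K*exp(-rT)
P = 6.5599 - 54.66000000 + 61.36913409 = 13.2690

Answer: Put price = 13.2690


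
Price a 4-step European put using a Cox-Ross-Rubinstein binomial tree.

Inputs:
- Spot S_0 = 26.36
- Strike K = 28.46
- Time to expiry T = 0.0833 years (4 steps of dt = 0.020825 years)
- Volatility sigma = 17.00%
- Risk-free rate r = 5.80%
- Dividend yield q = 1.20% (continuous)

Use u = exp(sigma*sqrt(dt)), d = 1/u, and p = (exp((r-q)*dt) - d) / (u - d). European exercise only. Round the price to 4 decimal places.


dt = T/N = 0.020825
u = exp(sigma*sqrt(dt)) = 1.024836; d = 1/u = 0.975766
p = (exp((r-q)*dt) - d) / (u - d) = 0.513399
Discount per step: exp(-r*dt) = 0.998793
Stock lattice S(k, i) with i counting down-moves:
  k=0: S(0,0) = 26.3600
  k=1: S(1,0) = 27.0147; S(1,1) = 25.7212
  k=2: S(2,0) = 27.6856; S(2,1) = 26.3600; S(2,2) = 25.0979
  k=3: S(3,0) = 28.3732; S(3,1) = 27.0147; S(3,2) = 25.7212; S(3,3) = 24.4896
  k=4: S(4,0) = 29.0779; S(4,1) = 27.6856; S(4,2) = 26.3600; S(4,3) = 25.0979; S(4,4) = 23.8962
Terminal payoffs V(N, i) = max(K - S_T, 0):
  V(4,0) = 0.000000; V(4,1) = 0.774393; V(4,2) = 2.100000; V(4,3) = 3.362136; V(4,4) = 4.563840
Backward induction: V(k, i) = exp(-r*dt) * [p * V(k+1, i) + (1-p) * V(k+1, i+1)].
  V(3,0) = exp(-r*dt) * [p*0.000000 + (1-p)*0.774393] = 0.376366
  V(3,1) = exp(-r*dt) * [p*0.774393 + (1-p)*2.100000] = 1.417722
  V(3,2) = exp(-r*dt) * [p*2.100000 + (1-p)*3.362136] = 2.710881
  V(3,3) = exp(-r*dt) * [p*3.362136 + (1-p)*4.563840] = 3.942122
  V(2,0) = exp(-r*dt) * [p*0.376366 + (1-p)*1.417722] = 0.882025
  V(2,1) = exp(-r*dt) * [p*1.417722 + (1-p)*2.710881] = 2.044504
  V(2,2) = exp(-r*dt) * [p*2.710881 + (1-p)*3.942122] = 3.306009
  V(1,0) = exp(-r*dt) * [p*0.882025 + (1-p)*2.044504] = 1.445941
  V(1,1) = exp(-r*dt) * [p*2.044504 + (1-p)*3.306009] = 2.655145
  V(0,0) = exp(-r*dt) * [p*1.445941 + (1-p)*2.655145] = 2.031885

Answer: Price = V(0,0) = 2.0319


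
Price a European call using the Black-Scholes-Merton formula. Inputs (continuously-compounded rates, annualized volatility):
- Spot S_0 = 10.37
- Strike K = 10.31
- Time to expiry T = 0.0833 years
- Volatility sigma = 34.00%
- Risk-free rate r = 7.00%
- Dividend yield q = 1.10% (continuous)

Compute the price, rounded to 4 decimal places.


Answer: Price = 0.4609

Derivation:
d1 = (ln(S/K) + (r - q + 0.5*sigma^2) * T) / (sigma * sqrt(T)) = 0.15828165
d2 = d1 - sigma * sqrt(T) = 0.06015173
exp(-rT) = 0.99418597; exp(-qT) = 0.99908412
C = S_0 * exp(-qT) * N(d1) - K * exp(-rT) * N(d2)
N(d1) = 0.56288256; N(d2) = 0.52398261
C = 10.3700 * 0.99908412 * 0.56288256 - 10.3100 * 0.99418597 * 0.52398261 = 0.4609


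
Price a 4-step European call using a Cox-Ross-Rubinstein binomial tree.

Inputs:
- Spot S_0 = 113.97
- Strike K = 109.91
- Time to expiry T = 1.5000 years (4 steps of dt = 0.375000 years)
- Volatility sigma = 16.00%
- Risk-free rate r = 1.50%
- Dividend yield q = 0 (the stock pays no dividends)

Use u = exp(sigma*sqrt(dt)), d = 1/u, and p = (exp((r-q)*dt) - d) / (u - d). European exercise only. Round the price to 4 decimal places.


Answer: Price = V(0,0) = 12.3453

Derivation:
dt = T/N = 0.375000
u = exp(sigma*sqrt(dt)) = 1.102940; d = 1/u = 0.906667
p = (exp((r-q)*dt) - d) / (u - d) = 0.504265
Discount per step: exp(-r*dt) = 0.994391
Stock lattice S(k, i) with i counting down-moves:
  k=0: S(0,0) = 113.9700
  k=1: S(1,0) = 125.7021; S(1,1) = 103.3329
  k=2: S(2,0) = 138.6419; S(2,1) = 113.9700; S(2,2) = 93.6886
  k=3: S(3,0) = 152.9137; S(3,1) = 125.7021; S(3,2) = 103.3329; S(3,3) = 84.9444
  k=4: S(4,0) = 168.6547; S(4,1) = 138.6419; S(4,2) = 113.9700; S(4,3) = 93.6886; S(4,4) = 77.0163
Terminal payoffs V(N, i) = max(S_T - K, 0):
  V(4,0) = 58.744731; V(4,1) = 28.731912; V(4,2) = 4.060000; V(4,3) = 0.000000; V(4,4) = 0.000000
Backward induction: V(k, i) = exp(-r*dt) * [p * V(k+1, i) + (1-p) * V(k+1, i+1)].
  V(3,0) = exp(-r*dt) * [p*58.744731 + (1-p)*28.731912] = 43.620256
  V(3,1) = exp(-r*dt) * [p*28.731912 + (1-p)*4.060000] = 16.408611
  V(3,2) = exp(-r*dt) * [p*4.060000 + (1-p)*0.000000] = 2.035830
  V(3,3) = exp(-r*dt) * [p*0.000000 + (1-p)*0.000000] = 0.000000
  V(2,0) = exp(-r*dt) * [p*43.620256 + (1-p)*16.408611] = 29.961470
  V(2,1) = exp(-r*dt) * [p*16.408611 + (1-p)*2.035830] = 9.231440
  V(2,2) = exp(-r*dt) * [p*2.035830 + (1-p)*0.000000] = 1.020838
  V(1,0) = exp(-r*dt) * [p*29.961470 + (1-p)*9.231440] = 19.574442
  V(1,1) = exp(-r*dt) * [p*9.231440 + (1-p)*1.020838] = 5.132204
  V(0,0) = exp(-r*dt) * [p*19.574442 + (1-p)*5.132204] = 12.345274


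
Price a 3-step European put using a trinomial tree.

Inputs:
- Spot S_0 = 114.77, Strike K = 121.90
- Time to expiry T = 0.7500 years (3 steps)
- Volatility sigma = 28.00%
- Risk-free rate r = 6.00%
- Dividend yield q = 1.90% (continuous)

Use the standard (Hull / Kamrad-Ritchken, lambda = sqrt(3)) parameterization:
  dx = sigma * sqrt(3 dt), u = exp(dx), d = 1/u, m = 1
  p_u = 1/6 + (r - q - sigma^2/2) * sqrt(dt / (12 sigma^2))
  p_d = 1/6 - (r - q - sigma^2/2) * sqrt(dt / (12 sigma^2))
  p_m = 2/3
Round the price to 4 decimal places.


Answer: Price = V(0,0) = 12.9047

Derivation:
dt = T/N = 0.250000; dx = sigma*sqrt(3*dt) = 0.242487
u = exp(dx) = 1.274415; d = 1/u = 0.784674
p_u = 0.167595, p_m = 0.666667, p_d = 0.165739
Discount per step: exp(-r*dt) = 0.985112
Stock lattice S(k, j) with j the centered position index:
  k=0: S(0,+0) = 114.7700
  k=1: S(1,-1) = 90.0570; S(1,+0) = 114.7700; S(1,+1) = 146.2646
  k=2: S(2,-2) = 70.6654; S(2,-1) = 90.0570; S(2,+0) = 114.7700; S(2,+1) = 146.2646; S(2,+2) = 186.4018
  k=3: S(3,-3) = 55.4493; S(3,-2) = 70.6654; S(3,-1) = 90.0570; S(3,+0) = 114.7700; S(3,+1) = 146.2646; S(3,+2) = 186.4018; S(3,+3) = 237.5532
Terminal payoffs V(N, j) = max(K - S_T, 0):
  V(3,-3) = 66.450717; V(3,-2) = 51.234611; V(3,-1) = 31.842981; V(3,+0) = 7.130000; V(3,+1) = 0.000000; V(3,+2) = 0.000000; V(3,+3) = 0.000000
Backward induction: V(k, j) = exp(-r*dt) * [p_u * V(k+1, j+1) + p_m * V(k+1, j) + p_d * V(k+1, j-1)]
  V(2,-2) = exp(-r*dt) * [p_u*31.842981 + p_m*51.234611 + p_d*66.450717] = 49.754634
  V(2,-1) = exp(-r*dt) * [p_u*7.130000 + p_m*31.842981 + p_d*51.234611] = 30.454899
  V(2,+0) = exp(-r*dt) * [p_u*0.000000 + p_m*7.130000 + p_d*31.842981] = 9.881609
  V(2,+1) = exp(-r*dt) * [p_u*0.000000 + p_m*0.000000 + p_d*7.130000] = 1.164124
  V(2,+2) = exp(-r*dt) * [p_u*0.000000 + p_m*0.000000 + p_d*0.000000] = 0.000000
  V(1,-1) = exp(-r*dt) * [p_u*9.881609 + p_m*30.454899 + p_d*49.754634] = 29.755938
  V(1,+0) = exp(-r*dt) * [p_u*1.164124 + p_m*9.881609 + p_d*30.454899] = 11.654266
  V(1,+1) = exp(-r*dt) * [p_u*0.000000 + p_m*1.164124 + p_d*9.881609] = 2.377911
  V(0,+0) = exp(-r*dt) * [p_u*2.377911 + p_m*11.654266 + p_d*29.755938] = 12.904719


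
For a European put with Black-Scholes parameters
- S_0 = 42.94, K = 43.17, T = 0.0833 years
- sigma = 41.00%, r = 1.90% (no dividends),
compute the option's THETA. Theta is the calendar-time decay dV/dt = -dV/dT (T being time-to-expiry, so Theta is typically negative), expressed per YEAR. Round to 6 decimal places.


d1 = 0.0273976345; d2 = -0.0909354970
phi(d1) = 0.3987925794; exp(-qT) = 1.0000000000; exp(-rT) = 0.9984185518
Theta = -S*exp(-qT)*phi(d1)*sigma/(2*sqrt(T)) + r*K*exp(-rT)*N(-d2) - q*S*exp(-qT)*N(-d1)
N(-d1) = 0.4890712925; N(-d2) = 0.5362280777; sqrt(T) = 0.2886173938
Term 1 = -42.9400 * 1.0000000000 * 0.3987925794 * 0.4100 / (2 * 0.2886173938) = -12.1629933403
Term 2 = 0.0190 * 43.1700 * 0.9984185518 * 0.5362280777 = 0.4391347872
Term 3 = 0 (no dividend yield, q = 0)
Theta = -12.1629933403 + (0.4391347872) + (0.0000000000) = -11.723859

Answer: Theta = -11.723859


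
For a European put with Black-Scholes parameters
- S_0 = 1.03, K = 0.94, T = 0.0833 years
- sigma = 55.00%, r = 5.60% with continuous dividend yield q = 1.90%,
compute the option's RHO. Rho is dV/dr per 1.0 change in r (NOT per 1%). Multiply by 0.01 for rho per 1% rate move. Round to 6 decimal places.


d1 = 0.6747872207; d2 = 0.5160476542
phi(d1) = 0.3177128061; exp(-qT) = 0.9984185518; exp(-rT) = 0.9953460633
N(-d2) = 0.3029105632
Rho = -K*T*exp(-rT)*N(-d2) = -0.9400 * 0.0833 * 0.9953460633 * 0.3029105632 = -0.023608

Answer: Rho = -0.023608


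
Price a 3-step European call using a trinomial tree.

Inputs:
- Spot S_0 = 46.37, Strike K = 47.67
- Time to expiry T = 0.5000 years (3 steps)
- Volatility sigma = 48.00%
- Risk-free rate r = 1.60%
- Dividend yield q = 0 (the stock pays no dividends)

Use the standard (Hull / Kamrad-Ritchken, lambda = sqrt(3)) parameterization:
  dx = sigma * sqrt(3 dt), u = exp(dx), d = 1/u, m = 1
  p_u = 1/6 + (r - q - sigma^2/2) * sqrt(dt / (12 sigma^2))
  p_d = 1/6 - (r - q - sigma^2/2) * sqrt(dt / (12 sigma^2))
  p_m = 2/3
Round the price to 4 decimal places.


dt = T/N = 0.166667; dx = sigma*sqrt(3*dt) = 0.339411
u = exp(dx) = 1.404121; d = 1/u = 0.712189
p_u = 0.142311, p_m = 0.666667, p_d = 0.191023
Discount per step: exp(-r*dt) = 0.997337
Stock lattice S(k, j) with j the centered position index:
  k=0: S(0,+0) = 46.3700
  k=1: S(1,-1) = 33.0242; S(1,+0) = 46.3700; S(1,+1) = 65.1091
  k=2: S(2,-2) = 23.5195; S(2,-1) = 33.0242; S(2,+0) = 46.3700; S(2,+1) = 65.1091; S(2,+2) = 91.4210
  k=3: S(3,-3) = 16.7503; S(3,-2) = 23.5195; S(3,-1) = 33.0242; S(3,+0) = 46.3700; S(3,+1) = 65.1091; S(3,+2) = 91.4210; S(3,+3) = 128.3661
Terminal payoffs V(N, j) = max(S_T - K, 0):
  V(3,-3) = 0.000000; V(3,-2) = 0.000000; V(3,-1) = 0.000000; V(3,+0) = 0.000000; V(3,+1) = 17.439076; V(3,+2) = 43.751000; V(3,+3) = 80.696116
Backward induction: V(k, j) = exp(-r*dt) * [p_u * V(k+1, j+1) + p_m * V(k+1, j) + p_d * V(k+1, j-1)]
  V(2,-2) = exp(-r*dt) * [p_u*0.000000 + p_m*0.000000 + p_d*0.000000] = 0.000000
  V(2,-1) = exp(-r*dt) * [p_u*0.000000 + p_m*0.000000 + p_d*0.000000] = 0.000000
  V(2,+0) = exp(-r*dt) * [p_u*17.439076 + p_m*0.000000 + p_d*0.000000] = 2.475159
  V(2,+1) = exp(-r*dt) * [p_u*43.751000 + p_m*17.439076 + p_d*0.000000] = 17.804746
  V(2,+2) = exp(-r*dt) * [p_u*80.696116 + p_m*43.751000 + p_d*17.439076] = 43.865386
  V(1,-1) = exp(-r*dt) * [p_u*2.475159 + p_m*0.000000 + p_d*0.000000] = 0.351304
  V(1,+0) = exp(-r*dt) * [p_u*17.804746 + p_m*2.475159 + p_d*0.000000] = 4.172771
  V(1,+1) = exp(-r*dt) * [p_u*43.865386 + p_m*17.804746 + p_d*2.475159] = 18.535664
  V(0,+0) = exp(-r*dt) * [p_u*18.535664 + p_m*4.172771 + p_d*0.351304] = 5.472167

Answer: Price = V(0,0) = 5.4722


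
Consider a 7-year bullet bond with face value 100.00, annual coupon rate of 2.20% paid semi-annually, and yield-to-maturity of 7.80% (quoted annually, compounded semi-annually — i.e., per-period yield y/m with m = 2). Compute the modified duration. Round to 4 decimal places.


Answer: Modified duration = 6.1667

Derivation:
Coupon per period c = face * coupon_rate / m = 1.100000
Periods per year m = 2; per-period yield y/m = 0.039000
Number of cashflows N = 14
Cashflows (t years, CF_t, discount factor 1/(1+y/m)^(m*t), PV):
  t = 0.5000: CF_t = 1.100000, DF = 0.962464, PV = 1.058710
  t = 1.0000: CF_t = 1.100000, DF = 0.926337, PV = 1.018970
  t = 1.5000: CF_t = 1.100000, DF = 0.891566, PV = 0.980722
  t = 2.0000: CF_t = 1.100000, DF = 0.858100, PV = 0.943910
  t = 2.5000: CF_t = 1.100000, DF = 0.825890, PV = 0.908479
  t = 3.0000: CF_t = 1.100000, DF = 0.794889, PV = 0.874378
  t = 3.5000: CF_t = 1.100000, DF = 0.765052, PV = 0.841558
  t = 4.0000: CF_t = 1.100000, DF = 0.736335, PV = 0.809969
  t = 4.5000: CF_t = 1.100000, DF = 0.708696, PV = 0.779566
  t = 5.0000: CF_t = 1.100000, DF = 0.682094, PV = 0.750304
  t = 5.5000: CF_t = 1.100000, DF = 0.656491, PV = 0.722140
  t = 6.0000: CF_t = 1.100000, DF = 0.631849, PV = 0.695034
  t = 6.5000: CF_t = 1.100000, DF = 0.608132, PV = 0.668945
  t = 7.0000: CF_t = 101.100000, DF = 0.585305, PV = 59.174349
Price P = sum_t PV_t = 70.227035
First compute Macaulay numerator sum_t t * PV_t:
  t * PV_t at t = 0.5000: 0.529355
  t * PV_t at t = 1.0000: 1.018970
  t * PV_t at t = 1.5000: 1.471083
  t * PV_t at t = 2.0000: 1.887820
  t * PV_t at t = 2.5000: 2.271198
  t * PV_t at t = 3.0000: 2.623135
  t * PV_t at t = 3.5000: 2.945452
  t * PV_t at t = 4.0000: 3.239875
  t * PV_t at t = 4.5000: 3.508046
  t * PV_t at t = 5.0000: 3.751520
  t * PV_t at t = 5.5000: 3.971772
  t * PV_t at t = 6.0000: 4.170205
  t * PV_t at t = 6.5000: 4.348144
  t * PV_t at t = 7.0000: 414.220444
Macaulay duration D = 449.957019 / 70.227035 = 6.407177
Modified duration = D / (1 + y/m) = 6.407177 / (1 + 0.039000) = 6.166676


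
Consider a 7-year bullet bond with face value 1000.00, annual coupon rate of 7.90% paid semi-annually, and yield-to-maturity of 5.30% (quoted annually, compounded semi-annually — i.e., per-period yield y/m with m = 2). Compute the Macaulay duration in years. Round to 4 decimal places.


Answer: Macaulay duration = 5.6246 years

Derivation:
Coupon per period c = face * coupon_rate / m = 39.500000
Periods per year m = 2; per-period yield y/m = 0.026500
Number of cashflows N = 14
Cashflows (t years, CF_t, discount factor 1/(1+y/m)^(m*t), PV):
  t = 0.5000: CF_t = 39.500000, DF = 0.974184, PV = 38.480273
  t = 1.0000: CF_t = 39.500000, DF = 0.949035, PV = 37.486871
  t = 1.5000: CF_t = 39.500000, DF = 0.924535, PV = 36.519114
  t = 2.0000: CF_t = 39.500000, DF = 0.900667, PV = 35.576341
  t = 2.5000: CF_t = 39.500000, DF = 0.877415, PV = 34.657907
  t = 3.0000: CF_t = 39.500000, DF = 0.854764, PV = 33.763182
  t = 3.5000: CF_t = 39.500000, DF = 0.832698, PV = 32.891556
  t = 4.0000: CF_t = 39.500000, DF = 0.811201, PV = 32.042432
  t = 4.5000: CF_t = 39.500000, DF = 0.790259, PV = 31.215228
  t = 5.0000: CF_t = 39.500000, DF = 0.769858, PV = 30.409380
  t = 5.5000: CF_t = 39.500000, DF = 0.749983, PV = 29.624335
  t = 6.0000: CF_t = 39.500000, DF = 0.730622, PV = 28.859556
  t = 6.5000: CF_t = 39.500000, DF = 0.711760, PV = 28.114522
  t = 7.0000: CF_t = 1039.500000, DF = 0.693385, PV = 720.774049
Price P = sum_t PV_t = 1150.414744
Macaulay numerator sum_t t * PV_t:
  t * PV_t at t = 0.5000: 19.240136
  t * PV_t at t = 1.0000: 37.486871
  t * PV_t at t = 1.5000: 54.778671
  t * PV_t at t = 2.0000: 71.152682
  t * PV_t at t = 2.5000: 86.644767
  t * PV_t at t = 3.0000: 101.289547
  t * PV_t at t = 3.5000: 115.120446
  t * PV_t at t = 4.0000: 128.169726
  t * PV_t at t = 4.5000: 140.468526
  t * PV_t at t = 5.0000: 152.046898
  t * PV_t at t = 5.5000: 162.933840
  t * PV_t at t = 6.0000: 173.157338
  t * PV_t at t = 6.5000: 182.744390
  t * PV_t at t = 7.0000: 5045.418343
Macaulay duration D = (sum_t t * PV_t) / P = 6470.652183 / 1150.414744 = 5.624626


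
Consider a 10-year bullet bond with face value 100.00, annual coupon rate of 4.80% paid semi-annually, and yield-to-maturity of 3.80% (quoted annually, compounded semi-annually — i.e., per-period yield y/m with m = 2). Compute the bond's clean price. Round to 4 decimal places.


Coupon per period c = face * coupon_rate / m = 2.400000
Periods per year m = 2; per-period yield y/m = 0.019000
Number of cashflows N = 20
Cashflows (t years, CF_t, discount factor 1/(1+y/m)^(m*t), PV):
  t = 0.5000: CF_t = 2.400000, DF = 0.981354, PV = 2.355250
  t = 1.0000: CF_t = 2.400000, DF = 0.963056, PV = 2.311335
  t = 1.5000: CF_t = 2.400000, DF = 0.945099, PV = 2.268238
  t = 2.0000: CF_t = 2.400000, DF = 0.927477, PV = 2.225945
  t = 2.5000: CF_t = 2.400000, DF = 0.910184, PV = 2.184441
  t = 3.0000: CF_t = 2.400000, DF = 0.893213, PV = 2.143711
  t = 3.5000: CF_t = 2.400000, DF = 0.876558, PV = 2.103739
  t = 4.0000: CF_t = 2.400000, DF = 0.860214, PV = 2.064514
  t = 4.5000: CF_t = 2.400000, DF = 0.844175, PV = 2.026019
  t = 5.0000: CF_t = 2.400000, DF = 0.828434, PV = 1.988243
  t = 5.5000: CF_t = 2.400000, DF = 0.812988, PV = 1.951170
  t = 6.0000: CF_t = 2.400000, DF = 0.797829, PV = 1.914789
  t = 6.5000: CF_t = 2.400000, DF = 0.782953, PV = 1.879087
  t = 7.0000: CF_t = 2.400000, DF = 0.768354, PV = 1.844050
  t = 7.5000: CF_t = 2.400000, DF = 0.754028, PV = 1.809666
  t = 8.0000: CF_t = 2.400000, DF = 0.739968, PV = 1.775924
  t = 8.5000: CF_t = 2.400000, DF = 0.726171, PV = 1.742810
  t = 9.0000: CF_t = 2.400000, DF = 0.712631, PV = 1.710314
  t = 9.5000: CF_t = 2.400000, DF = 0.699343, PV = 1.678424
  t = 10.0000: CF_t = 102.400000, DF = 0.686304, PV = 70.277496
Price P = sum_t PV_t = 108.255167

Answer: Price = 108.2552


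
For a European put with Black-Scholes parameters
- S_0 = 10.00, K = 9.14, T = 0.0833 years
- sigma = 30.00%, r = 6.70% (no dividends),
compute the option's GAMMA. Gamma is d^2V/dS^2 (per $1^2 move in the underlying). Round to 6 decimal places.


d1 = 1.1463193102; d2 = 1.0597340920
phi(d1) = 0.2068084009; exp(-qT) = 1.0000000000; exp(-rT) = 0.9944344454
Gamma = exp(-qT) * phi(d1) / (S * sigma * sqrt(T)) = 1.0000000000 * 0.2068084009 / (10.0000 * 0.3000 * 0.2886173938) = 0.238850

Answer: Gamma = 0.238850


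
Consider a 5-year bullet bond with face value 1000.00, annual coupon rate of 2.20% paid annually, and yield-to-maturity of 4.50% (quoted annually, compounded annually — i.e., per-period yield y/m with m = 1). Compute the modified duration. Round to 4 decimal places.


Answer: Modified duration = 4.5700

Derivation:
Coupon per period c = face * coupon_rate / m = 22.000000
Periods per year m = 1; per-period yield y/m = 0.045000
Number of cashflows N = 5
Cashflows (t years, CF_t, discount factor 1/(1+y/m)^(m*t), PV):
  t = 1.0000: CF_t = 22.000000, DF = 0.956938, PV = 21.052632
  t = 2.0000: CF_t = 22.000000, DF = 0.915730, PV = 20.146059
  t = 3.0000: CF_t = 22.000000, DF = 0.876297, PV = 19.278525
  t = 4.0000: CF_t = 22.000000, DF = 0.838561, PV = 18.448350
  t = 5.0000: CF_t = 1022.000000, DF = 0.802451, PV = 820.104970
Price P = sum_t PV_t = 899.030535
First compute Macaulay numerator sum_t t * PV_t:
  t * PV_t at t = 1.0000: 21.052632
  t * PV_t at t = 2.0000: 40.292118
  t * PV_t at t = 3.0000: 57.835576
  t * PV_t at t = 4.0000: 73.793398
  t * PV_t at t = 5.0000: 4100.524848
Macaulay duration D = 4293.498571 / 899.030535 = 4.775698
Modified duration = D / (1 + y/m) = 4.775698 / (1 + 0.045000) = 4.570046


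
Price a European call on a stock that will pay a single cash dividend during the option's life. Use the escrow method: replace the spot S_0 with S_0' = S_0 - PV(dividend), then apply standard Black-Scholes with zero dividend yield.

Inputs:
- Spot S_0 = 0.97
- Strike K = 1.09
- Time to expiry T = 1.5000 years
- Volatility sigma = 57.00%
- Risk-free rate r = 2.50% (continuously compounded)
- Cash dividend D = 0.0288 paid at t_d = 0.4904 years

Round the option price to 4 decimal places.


Answer: Price = 0.2208

Derivation:
PV(D) = D * exp(-r * t_d) = 0.0288 * 0.98781485 = 0.02844907
S_0' = S_0 - PV(D) = 0.9700 - 0.02844907 = 0.94155093
d1 = (ln(S_0'/K) + (r + sigma^2/2)*T) / (sigma*sqrt(T)) = 0.19305198
d2 = d1 - sigma*sqrt(T) = -0.50505260
exp(-rT) = 0.96319442
N(d1) = 0.57654087; N(d2) = 0.30676095
C = S_0' * N(d1) - K * exp(-rT) * N(d2) = 0.94155093 * 0.57654087 - 1.0900 * 0.96319442 * 0.30676095 = 0.2208


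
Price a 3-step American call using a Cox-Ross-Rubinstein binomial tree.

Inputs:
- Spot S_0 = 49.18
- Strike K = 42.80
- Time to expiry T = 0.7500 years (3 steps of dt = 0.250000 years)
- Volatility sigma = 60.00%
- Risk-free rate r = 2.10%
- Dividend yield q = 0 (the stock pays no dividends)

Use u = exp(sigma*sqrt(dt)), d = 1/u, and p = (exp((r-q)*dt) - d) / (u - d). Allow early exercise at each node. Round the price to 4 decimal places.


Answer: Price = V(0,0) = 13.7283

Derivation:
dt = T/N = 0.250000
u = exp(sigma*sqrt(dt)) = 1.349859; d = 1/u = 0.740818
p = (exp((r-q)*dt) - d) / (u - d) = 0.434200
Discount per step: exp(-r*dt) = 0.994764
Stock lattice S(k, i) with i counting down-moves:
  k=0: S(0,0) = 49.1800
  k=1: S(1,0) = 66.3861; S(1,1) = 36.4334
  k=2: S(2,0) = 89.6118; S(2,1) = 49.1800; S(2,2) = 26.9906
  k=3: S(3,0) = 120.9633; S(3,1) = 66.3861; S(3,2) = 36.4334; S(3,3) = 19.9951
Terminal payoffs V(N, i) = max(S_T - K, 0):
  V(3,0) = 78.163281; V(3,1) = 23.586056; V(3,2) = 0.000000; V(3,3) = 0.000000
Backward induction: V(k, i) = exp(-r*dt) * [p * V(k+1, i) + (1-p) * V(k+1, i+1)]; then take max(V_cont, immediate exercise) for American.
  V(2,0) = exp(-r*dt) * [p*78.163281 + (1-p)*23.586056] = 47.035914; exercise = 46.811803; V(2,0) = max -> 47.035914
  V(2,1) = exp(-r*dt) * [p*23.586056 + (1-p)*0.000000] = 10.187447; exercise = 6.380000; V(2,1) = max -> 10.187447
  V(2,2) = exp(-r*dt) * [p*0.000000 + (1-p)*0.000000] = 0.000000; exercise = 0.000000; V(2,2) = max -> 0.000000
  V(1,0) = exp(-r*dt) * [p*47.035914 + (1-p)*10.187447] = 26.049939; exercise = 23.586056; V(1,0) = max -> 26.049939
  V(1,1) = exp(-r*dt) * [p*10.187447 + (1-p)*0.000000] = 4.400230; exercise = 0.000000; V(1,1) = max -> 4.400230
  V(0,0) = exp(-r*dt) * [p*26.049939 + (1-p)*4.400230] = 13.728277; exercise = 6.380000; V(0,0) = max -> 13.728277


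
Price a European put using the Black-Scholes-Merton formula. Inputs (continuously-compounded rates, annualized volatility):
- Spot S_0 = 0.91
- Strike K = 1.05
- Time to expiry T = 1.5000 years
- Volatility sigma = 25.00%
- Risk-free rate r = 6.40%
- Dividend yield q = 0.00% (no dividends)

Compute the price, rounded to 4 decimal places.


d1 = (ln(S/K) + (r - q + 0.5*sigma^2) * T) / (sigma * sqrt(T)) = -0.00073760
d2 = d1 - sigma * sqrt(T) = -0.30692382
exp(-rT) = 0.90846402; exp(-qT) = 1.00000000
P = K * exp(-rT) * N(-d2) - S_0 * exp(-qT) * N(-d1)
N(-d1) = 0.50029426; N(-d2) = 0.62054932
P = 1.0500 * 0.90846402 * 0.62054932 - 0.9100 * 1.00000000 * 0.50029426 = 0.1367

Answer: Price = 0.1367


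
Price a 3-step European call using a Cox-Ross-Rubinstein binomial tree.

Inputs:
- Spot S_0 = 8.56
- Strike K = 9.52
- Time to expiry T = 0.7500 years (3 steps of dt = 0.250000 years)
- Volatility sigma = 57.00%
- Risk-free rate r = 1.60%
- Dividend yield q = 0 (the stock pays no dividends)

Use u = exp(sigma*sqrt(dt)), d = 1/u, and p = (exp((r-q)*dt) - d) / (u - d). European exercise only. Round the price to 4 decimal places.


Answer: Price = V(0,0) = 1.4620

Derivation:
dt = T/N = 0.250000
u = exp(sigma*sqrt(dt)) = 1.329762; d = 1/u = 0.752014
p = (exp((r-q)*dt) - d) / (u - d) = 0.436166
Discount per step: exp(-r*dt) = 0.996008
Stock lattice S(k, i) with i counting down-moves:
  k=0: S(0,0) = 8.5600
  k=1: S(1,0) = 11.3828; S(1,1) = 6.4372
  k=2: S(2,0) = 15.1364; S(2,1) = 8.5600; S(2,2) = 4.8409
  k=3: S(3,0) = 20.1278; S(3,1) = 11.3828; S(3,2) = 6.4372; S(3,3) = 3.6404
Terminal payoffs V(N, i) = max(S_T - K, 0):
  V(3,0) = 10.607765; V(3,1) = 1.862763; V(3,2) = 0.000000; V(3,3) = 0.000000
Backward induction: V(k, i) = exp(-r*dt) * [p * V(k+1, i) + (1-p) * V(k+1, i+1)].
  V(2,0) = exp(-r*dt) * [p*10.607765 + (1-p)*1.862763] = 5.654370
  V(2,1) = exp(-r*dt) * [p*1.862763 + (1-p)*0.000000] = 0.809230
  V(2,2) = exp(-r*dt) * [p*0.000000 + (1-p)*0.000000] = 0.000000
  V(1,0) = exp(-r*dt) * [p*5.654370 + (1-p)*0.809230] = 2.910847
  V(1,1) = exp(-r*dt) * [p*0.809230 + (1-p)*0.000000] = 0.351549
  V(0,0) = exp(-r*dt) * [p*2.910847 + (1-p)*0.351549] = 1.461968


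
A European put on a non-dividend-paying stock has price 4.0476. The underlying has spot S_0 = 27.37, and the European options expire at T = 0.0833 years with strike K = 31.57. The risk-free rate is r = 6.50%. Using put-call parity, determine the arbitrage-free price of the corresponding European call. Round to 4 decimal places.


Answer: Call price = 0.0181

Derivation:
Put-call parity: C - P = S_0 * exp(-qT) - K * exp(-rT).
S_0 * exp(-qT) = 27.3700 * 1.00000000 = 27.37000000
K * exp(-rT) = 31.5700 * 0.99460013 = 31.39952617
C = P + S*exp(-qT) - K*exp(-rT)
C = 4.0476 + 27.37000000 - 31.39952617 = 0.0181


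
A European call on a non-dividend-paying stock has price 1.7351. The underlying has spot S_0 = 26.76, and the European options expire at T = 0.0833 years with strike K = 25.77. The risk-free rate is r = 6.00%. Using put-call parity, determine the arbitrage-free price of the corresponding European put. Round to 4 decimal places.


Put-call parity: C - P = S_0 * exp(-qT) - K * exp(-rT).
S_0 * exp(-qT) = 26.7600 * 1.00000000 = 26.76000000
K * exp(-rT) = 25.7700 * 0.99501447 = 25.64152287
P = C - S*exp(-qT) + K*exp(-rT)
P = 1.7351 - 26.76000000 + 25.64152287 = 0.6166

Answer: Put price = 0.6166


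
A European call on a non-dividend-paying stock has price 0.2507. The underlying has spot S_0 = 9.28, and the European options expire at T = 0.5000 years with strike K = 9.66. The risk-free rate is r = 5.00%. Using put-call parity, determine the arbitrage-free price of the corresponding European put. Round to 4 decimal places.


Put-call parity: C - P = S_0 * exp(-qT) - K * exp(-rT).
S_0 * exp(-qT) = 9.2800 * 1.00000000 = 9.28000000
K * exp(-rT) = 9.6600 * 0.97530991 = 9.42149375
P = C - S*exp(-qT) + K*exp(-rT)
P = 0.2507 - 9.28000000 + 9.42149375 = 0.3922

Answer: Put price = 0.3922


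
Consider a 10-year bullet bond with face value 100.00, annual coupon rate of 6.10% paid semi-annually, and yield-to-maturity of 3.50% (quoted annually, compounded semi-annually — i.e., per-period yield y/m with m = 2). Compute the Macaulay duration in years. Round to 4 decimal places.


Coupon per period c = face * coupon_rate / m = 3.050000
Periods per year m = 2; per-period yield y/m = 0.017500
Number of cashflows N = 20
Cashflows (t years, CF_t, discount factor 1/(1+y/m)^(m*t), PV):
  t = 0.5000: CF_t = 3.050000, DF = 0.982801, PV = 2.997543
  t = 1.0000: CF_t = 3.050000, DF = 0.965898, PV = 2.945988
  t = 1.5000: CF_t = 3.050000, DF = 0.949285, PV = 2.895320
  t = 2.0000: CF_t = 3.050000, DF = 0.932959, PV = 2.845523
  t = 2.5000: CF_t = 3.050000, DF = 0.916913, PV = 2.796583
  t = 3.0000: CF_t = 3.050000, DF = 0.901143, PV = 2.748485
  t = 3.5000: CF_t = 3.050000, DF = 0.885644, PV = 2.701214
  t = 4.0000: CF_t = 3.050000, DF = 0.870412, PV = 2.654755
  t = 4.5000: CF_t = 3.050000, DF = 0.855441, PV = 2.609096
  t = 5.0000: CF_t = 3.050000, DF = 0.840729, PV = 2.564222
  t = 5.5000: CF_t = 3.050000, DF = 0.826269, PV = 2.520120
  t = 6.0000: CF_t = 3.050000, DF = 0.812058, PV = 2.476777
  t = 6.5000: CF_t = 3.050000, DF = 0.798091, PV = 2.434178
  t = 7.0000: CF_t = 3.050000, DF = 0.784365, PV = 2.392313
  t = 7.5000: CF_t = 3.050000, DF = 0.770875, PV = 2.351168
  t = 8.0000: CF_t = 3.050000, DF = 0.757616, PV = 2.310730
  t = 8.5000: CF_t = 3.050000, DF = 0.744586, PV = 2.270987
  t = 9.0000: CF_t = 3.050000, DF = 0.731780, PV = 2.231929
  t = 9.5000: CF_t = 3.050000, DF = 0.719194, PV = 2.193542
  t = 10.0000: CF_t = 103.050000, DF = 0.706825, PV = 72.838273
Price P = sum_t PV_t = 121.778746
Macaulay numerator sum_t t * PV_t:
  t * PV_t at t = 0.5000: 1.498771
  t * PV_t at t = 1.0000: 2.945988
  t * PV_t at t = 1.5000: 4.342980
  t * PV_t at t = 2.0000: 5.691047
  t * PV_t at t = 2.5000: 6.991458
  t * PV_t at t = 3.0000: 8.245454
  t * PV_t at t = 3.5000: 9.454247
  t * PV_t at t = 4.0000: 10.619021
  t * PV_t at t = 4.5000: 11.740933
  t * PV_t at t = 5.0000: 12.821111
  t * PV_t at t = 5.5000: 13.860661
  t * PV_t at t = 6.0000: 14.860659
  t * PV_t at t = 6.5000: 15.822160
  t * PV_t at t = 7.0000: 16.746191
  t * PV_t at t = 7.5000: 17.633756
  t * PV_t at t = 8.0000: 18.485838
  t * PV_t at t = 8.5000: 19.303393
  t * PV_t at t = 9.0000: 20.087358
  t * PV_t at t = 9.5000: 20.838646
  t * PV_t at t = 10.0000: 728.382727
Macaulay duration D = (sum_t t * PV_t) / P = 960.372400 / 121.778746 = 7.886207

Answer: Macaulay duration = 7.8862 years


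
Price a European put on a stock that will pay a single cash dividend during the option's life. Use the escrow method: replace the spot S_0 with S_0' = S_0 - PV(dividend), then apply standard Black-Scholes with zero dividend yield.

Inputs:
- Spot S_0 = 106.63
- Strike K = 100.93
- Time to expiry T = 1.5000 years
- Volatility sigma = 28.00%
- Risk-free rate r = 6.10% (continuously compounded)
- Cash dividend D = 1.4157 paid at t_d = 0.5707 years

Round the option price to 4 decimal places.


PV(D) = D * exp(-r * t_d) = 1.4157 * 0.96578629 = 1.36726365
S_0' = S_0 - PV(D) = 106.6300 - 1.36726365 = 105.26273635
d1 = (ln(S_0'/K) + (r + sigma^2/2)*T) / (sigma*sqrt(T)) = 0.56085228
d2 = d1 - sigma*sqrt(T) = 0.21792372
exp(-rT) = 0.91256132
N(-d1) = 0.28744912; N(-d2) = 0.41374427
P = K * exp(-rT) * N(-d2) - S_0' * N(-d1) = 100.9300 * 0.91256132 * 0.41374427 - 105.26273635 * 0.28744912 = 7.8502

Answer: Price = 7.8502


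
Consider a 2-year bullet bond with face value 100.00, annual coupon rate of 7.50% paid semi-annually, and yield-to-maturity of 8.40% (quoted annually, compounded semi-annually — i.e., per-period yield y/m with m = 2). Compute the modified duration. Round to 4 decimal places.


Coupon per period c = face * coupon_rate / m = 3.750000
Periods per year m = 2; per-period yield y/m = 0.042000
Number of cashflows N = 4
Cashflows (t years, CF_t, discount factor 1/(1+y/m)^(m*t), PV):
  t = 0.5000: CF_t = 3.750000, DF = 0.959693, PV = 3.598848
  t = 1.0000: CF_t = 3.750000, DF = 0.921010, PV = 3.453789
  t = 1.5000: CF_t = 3.750000, DF = 0.883887, PV = 3.314577
  t = 2.0000: CF_t = 103.750000, DF = 0.848260, PV = 88.007003
Price P = sum_t PV_t = 98.374217
First compute Macaulay numerator sum_t t * PV_t:
  t * PV_t at t = 0.5000: 1.799424
  t * PV_t at t = 1.0000: 3.453789
  t * PV_t at t = 1.5000: 4.971865
  t * PV_t at t = 2.0000: 176.014005
Macaulay duration D = 186.239084 / 98.374217 = 1.893170
Modified duration = D / (1 + y/m) = 1.893170 / (1 + 0.042000) = 1.816861

Answer: Modified duration = 1.8169


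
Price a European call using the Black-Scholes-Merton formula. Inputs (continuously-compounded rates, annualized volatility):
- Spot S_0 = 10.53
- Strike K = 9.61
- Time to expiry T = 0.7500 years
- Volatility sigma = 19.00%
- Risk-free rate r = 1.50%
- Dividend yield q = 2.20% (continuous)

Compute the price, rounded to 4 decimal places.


d1 = (ln(S/K) + (r - q + 0.5*sigma^2) * T) / (sigma * sqrt(T)) = 0.60598443
d2 = d1 - sigma * sqrt(T) = 0.44143960
exp(-rT) = 0.98881304; exp(-qT) = 0.98363538
C = S_0 * exp(-qT) * N(d1) - K * exp(-rT) * N(d2)
N(d1) = 0.72773745; N(d2) = 0.67055261
C = 10.5300 * 0.98363538 * 0.72773745 - 9.6100 * 0.98881304 * 0.67055261 = 1.1658

Answer: Price = 1.1658


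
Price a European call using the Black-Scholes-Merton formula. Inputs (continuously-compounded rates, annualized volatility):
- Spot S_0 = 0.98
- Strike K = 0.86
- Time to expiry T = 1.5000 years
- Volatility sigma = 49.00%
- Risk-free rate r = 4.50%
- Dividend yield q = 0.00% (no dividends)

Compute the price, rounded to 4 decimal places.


Answer: Price = 0.3094

Derivation:
d1 = (ln(S/K) + (r - q + 0.5*sigma^2) * T) / (sigma * sqrt(T)) = 0.63019403
d2 = d1 - sigma * sqrt(T) = 0.03006904
exp(-rT) = 0.93472772; exp(-qT) = 1.00000000
C = S_0 * exp(-qT) * N(d1) - K * exp(-rT) * N(d2)
N(d1) = 0.73571618; N(d2) = 0.51199400
C = 0.9800 * 1.00000000 * 0.73571618 - 0.8600 * 0.93472772 * 0.51199400 = 0.3094


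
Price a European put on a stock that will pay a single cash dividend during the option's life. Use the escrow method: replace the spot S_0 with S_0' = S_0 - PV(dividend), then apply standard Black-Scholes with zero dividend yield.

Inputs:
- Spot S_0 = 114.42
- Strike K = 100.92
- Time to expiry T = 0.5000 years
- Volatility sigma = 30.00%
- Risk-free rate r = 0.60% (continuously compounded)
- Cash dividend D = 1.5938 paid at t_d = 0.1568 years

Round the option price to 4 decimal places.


PV(D) = D * exp(-r * t_d) = 1.5938 * 0.99905964 = 1.59230126
S_0' = S_0 - PV(D) = 114.4200 - 1.59230126 = 112.82769874
d1 = (ln(S_0'/K) + (r + sigma^2/2)*T) / (sigma*sqrt(T)) = 0.64598325
d2 = d1 - sigma*sqrt(T) = 0.43385122
exp(-rT) = 0.99700450
N(-d1) = 0.25914510; N(-d2) = 0.33219824
P = K * exp(-rT) * N(-d2) - S_0' * N(-d1) = 100.9200 * 0.99700450 * 0.33219824 - 112.82769874 * 0.25914510 = 4.1863

Answer: Price = 4.1863


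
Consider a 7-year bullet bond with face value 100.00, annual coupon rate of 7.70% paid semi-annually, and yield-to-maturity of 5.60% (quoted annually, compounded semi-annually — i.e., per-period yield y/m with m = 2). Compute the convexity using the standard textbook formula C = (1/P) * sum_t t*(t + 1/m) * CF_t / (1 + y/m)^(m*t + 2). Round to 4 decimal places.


Answer: Convexity = 36.9160

Derivation:
Coupon per period c = face * coupon_rate / m = 3.850000
Periods per year m = 2; per-period yield y/m = 0.028000
Number of cashflows N = 14
Cashflows (t years, CF_t, discount factor 1/(1+y/m)^(m*t), PV):
  t = 0.5000: CF_t = 3.850000, DF = 0.972763, PV = 3.745136
  t = 1.0000: CF_t = 3.850000, DF = 0.946267, PV = 3.643129
  t = 1.5000: CF_t = 3.850000, DF = 0.920493, PV = 3.543899
  t = 2.0000: CF_t = 3.850000, DF = 0.895422, PV = 3.447373
  t = 2.5000: CF_t = 3.850000, DF = 0.871033, PV = 3.353476
  t = 3.0000: CF_t = 3.850000, DF = 0.847308, PV = 3.262136
  t = 3.5000: CF_t = 3.850000, DF = 0.824230, PV = 3.173284
  t = 4.0000: CF_t = 3.850000, DF = 0.801780, PV = 3.086852
  t = 4.5000: CF_t = 3.850000, DF = 0.779941, PV = 3.002774
  t = 5.0000: CF_t = 3.850000, DF = 0.758698, PV = 2.920987
  t = 5.5000: CF_t = 3.850000, DF = 0.738033, PV = 2.841427
  t = 6.0000: CF_t = 3.850000, DF = 0.717931, PV = 2.764034
  t = 6.5000: CF_t = 3.850000, DF = 0.698376, PV = 2.688749
  t = 7.0000: CF_t = 103.850000, DF = 0.679354, PV = 70.550955
Price P = sum_t PV_t = 112.024210
Convexity numerator sum_t t*(t + 1/m) * CF_t / (1+y/m)^(m*t + 2):
  t = 0.5000: term = 1.771950
  t = 1.0000: term = 5.171059
  t = 1.5000: term = 10.060427
  t = 2.0000: term = 16.310679
  t = 2.5000: term = 23.799629
  t = 3.0000: term = 32.411946
  t = 3.5000: term = 42.038841
  t = 4.0000: term = 52.577761
  t = 4.5000: term = 63.932102
  t = 5.0000: term = 76.010930
  t = 5.5000: term = 88.728712
  t = 6.0000: term = 102.005064
  t = 6.5000: term = 115.764502
  t = 7.0000: term = 3504.902730
Convexity = (1/P) * sum = 4135.486333 / 112.024210 = 36.916005


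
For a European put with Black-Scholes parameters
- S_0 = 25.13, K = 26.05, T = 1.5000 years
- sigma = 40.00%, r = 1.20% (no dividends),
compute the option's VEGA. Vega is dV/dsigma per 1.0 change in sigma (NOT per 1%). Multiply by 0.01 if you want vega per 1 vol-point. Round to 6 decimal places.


d1 = 0.2082976335; d2 = -0.2816003150
phi(d1) = 0.3903808471; exp(-qT) = 1.0000000000; exp(-rT) = 0.9821610324
Vega = S * exp(-qT) * phi(d1) * sqrt(T) = 25.1300 * 1.0000000000 * 0.3903808471 * 1.2247448714 = 12.015079

Answer: Vega = 12.015079


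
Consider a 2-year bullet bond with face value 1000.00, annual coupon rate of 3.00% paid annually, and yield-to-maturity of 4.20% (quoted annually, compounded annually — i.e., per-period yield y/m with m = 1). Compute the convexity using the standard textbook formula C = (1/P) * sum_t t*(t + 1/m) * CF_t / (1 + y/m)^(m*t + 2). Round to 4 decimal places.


Answer: Convexity = 5.4175

Derivation:
Coupon per period c = face * coupon_rate / m = 30.000000
Periods per year m = 1; per-period yield y/m = 0.042000
Number of cashflows N = 2
Cashflows (t years, CF_t, discount factor 1/(1+y/m)^(m*t), PV):
  t = 1.0000: CF_t = 30.000000, DF = 0.959693, PV = 28.790787
  t = 2.0000: CF_t = 1030.000000, DF = 0.921010, PV = 948.640773
Price P = sum_t PV_t = 977.431560
Convexity numerator sum_t t*(t + 1/m) * CF_t / (1+y/m)^(m*t + 2):
  t = 1.0000: term = 53.033232
  t = 2.0000: term = 5242.248441
Convexity = (1/P) * sum = 5295.281673 / 977.431560 = 5.417547


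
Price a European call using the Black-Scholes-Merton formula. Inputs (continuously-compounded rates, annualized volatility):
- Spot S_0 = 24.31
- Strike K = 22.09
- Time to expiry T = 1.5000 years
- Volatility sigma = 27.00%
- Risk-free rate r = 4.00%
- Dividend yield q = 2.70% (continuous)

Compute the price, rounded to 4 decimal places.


d1 = (ln(S/K) + (r - q + 0.5*sigma^2) * T) / (sigma * sqrt(T)) = 0.51390226
d2 = d1 - sigma * sqrt(T) = 0.18322114
exp(-rT) = 0.94176453; exp(-qT) = 0.96030916
C = S_0 * exp(-qT) * N(d1) - K * exp(-rT) * N(d2)
N(d1) = 0.69633983; N(d2) = 0.57268775
C = 24.3100 * 0.96030916 * 0.69633983 - 22.0900 * 0.94176453 * 0.57268775 = 4.3422

Answer: Price = 4.3422


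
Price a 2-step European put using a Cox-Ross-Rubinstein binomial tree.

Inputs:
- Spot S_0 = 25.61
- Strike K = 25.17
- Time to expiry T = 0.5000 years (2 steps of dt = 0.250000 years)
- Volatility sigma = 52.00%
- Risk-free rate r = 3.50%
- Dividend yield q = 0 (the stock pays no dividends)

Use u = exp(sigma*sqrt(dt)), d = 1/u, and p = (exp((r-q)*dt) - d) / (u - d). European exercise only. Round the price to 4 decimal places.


dt = T/N = 0.250000
u = exp(sigma*sqrt(dt)) = 1.296930; d = 1/u = 0.771052
p = (exp((r-q)*dt) - d) / (u - d) = 0.452076
Discount per step: exp(-r*dt) = 0.991288
Stock lattice S(k, i) with i counting down-moves:
  k=0: S(0,0) = 25.6100
  k=1: S(1,0) = 33.2144; S(1,1) = 19.7466
  k=2: S(2,0) = 43.0767; S(2,1) = 25.6100; S(2,2) = 15.2257
Terminal payoffs V(N, i) = max(K - S_T, 0):
  V(2,0) = 0.000000; V(2,1) = 0.000000; V(2,2) = 9.944329
Backward induction: V(k, i) = exp(-r*dt) * [p * V(k+1, i) + (1-p) * V(k+1, i+1)].
  V(1,0) = exp(-r*dt) * [p*0.000000 + (1-p)*0.000000] = 0.000000
  V(1,1) = exp(-r*dt) * [p*0.000000 + (1-p)*9.944329] = 5.401272
  V(0,0) = exp(-r*dt) * [p*0.000000 + (1-p)*5.401272] = 2.933707

Answer: Price = V(0,0) = 2.9337


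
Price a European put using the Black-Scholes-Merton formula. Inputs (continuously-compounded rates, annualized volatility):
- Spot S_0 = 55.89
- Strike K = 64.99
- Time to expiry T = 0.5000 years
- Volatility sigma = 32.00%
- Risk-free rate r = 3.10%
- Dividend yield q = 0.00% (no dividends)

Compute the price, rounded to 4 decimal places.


Answer: Price = 10.3819

Derivation:
d1 = (ln(S/K) + (r - q + 0.5*sigma^2) * T) / (sigma * sqrt(T)) = -0.48502195
d2 = d1 - sigma * sqrt(T) = -0.71129612
exp(-rT) = 0.98461951; exp(-qT) = 1.00000000
P = K * exp(-rT) * N(-d2) - S_0 * exp(-qT) * N(-d1)
N(-d1) = 0.68616961; N(-d2) = 0.76154962
P = 64.9900 * 0.98461951 * 0.76154962 - 55.8900 * 1.00000000 * 0.68616961 = 10.3819


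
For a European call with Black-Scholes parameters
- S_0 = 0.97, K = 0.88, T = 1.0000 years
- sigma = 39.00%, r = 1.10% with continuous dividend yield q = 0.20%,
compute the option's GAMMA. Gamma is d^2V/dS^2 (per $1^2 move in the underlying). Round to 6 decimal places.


Answer: Gamma = 0.943397

Derivation:
d1 = 0.4677542667; d2 = 0.0777542667
phi(d1) = 0.3576016719; exp(-qT) = 0.9980019987; exp(-rT) = 0.9890602788
Gamma = exp(-qT) * phi(d1) / (S * sigma * sqrt(T)) = 0.9980019987 * 0.3576016719 / (0.9700 * 0.3900 * 1.0000000000) = 0.943397


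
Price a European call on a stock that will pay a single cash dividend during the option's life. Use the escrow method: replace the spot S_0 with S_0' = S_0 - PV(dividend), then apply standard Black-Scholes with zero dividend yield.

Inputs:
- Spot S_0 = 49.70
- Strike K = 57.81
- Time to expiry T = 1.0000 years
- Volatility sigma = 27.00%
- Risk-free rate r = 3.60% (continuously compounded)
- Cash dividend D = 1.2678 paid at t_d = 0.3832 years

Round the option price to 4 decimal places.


Answer: Price = 2.6740

Derivation:
PV(D) = D * exp(-r * t_d) = 1.2678 * 0.98629952 = 1.25043053
S_0' = S_0 - PV(D) = 49.7000 - 1.25043053 = 48.44956947
d1 = (ln(S_0'/K) + (r + sigma^2/2)*T) / (sigma*sqrt(T)) = -0.38588266
d2 = d1 - sigma*sqrt(T) = -0.65588266
exp(-rT) = 0.96464029
N(d1) = 0.34979179; N(d2) = 0.25594981
C = S_0' * N(d1) - K * exp(-rT) * N(d2) = 48.44956947 * 0.34979179 - 57.8100 * 0.96464029 * 0.25594981 = 2.6740
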